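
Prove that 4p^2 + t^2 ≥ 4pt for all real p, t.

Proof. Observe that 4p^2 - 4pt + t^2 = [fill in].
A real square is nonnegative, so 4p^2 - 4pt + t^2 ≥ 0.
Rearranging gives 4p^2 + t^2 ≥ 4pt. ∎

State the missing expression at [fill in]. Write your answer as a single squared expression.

(2p - t)^2

The leading and trailing coefficients are 2^2 and 1^2, and 4 = 2·2·1, so the trinomial is (2p - t)^2.
Hence 4p^2 - 4pt + t^2 ≥ 0.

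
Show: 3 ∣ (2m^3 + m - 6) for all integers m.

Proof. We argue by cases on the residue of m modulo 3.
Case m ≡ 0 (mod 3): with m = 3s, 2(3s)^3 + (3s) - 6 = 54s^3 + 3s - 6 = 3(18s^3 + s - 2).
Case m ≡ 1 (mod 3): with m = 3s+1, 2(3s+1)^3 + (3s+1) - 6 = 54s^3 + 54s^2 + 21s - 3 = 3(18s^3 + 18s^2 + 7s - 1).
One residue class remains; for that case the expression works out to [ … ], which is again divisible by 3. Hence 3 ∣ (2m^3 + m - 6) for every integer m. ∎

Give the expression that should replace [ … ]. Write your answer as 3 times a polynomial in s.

3(18s^3 + 36s^2 + 25s + 4)

Only m ≡ 2 (mod 3) is unaccounted for. Put m = 3s+2:
2(3s+2)^3 + (3s+2) - 6 expands to 54s^3 + 108s^2 + 75s + 12,
and factoring out 3 leaves 3(18s^3 + 36s^2 + 25s + 4).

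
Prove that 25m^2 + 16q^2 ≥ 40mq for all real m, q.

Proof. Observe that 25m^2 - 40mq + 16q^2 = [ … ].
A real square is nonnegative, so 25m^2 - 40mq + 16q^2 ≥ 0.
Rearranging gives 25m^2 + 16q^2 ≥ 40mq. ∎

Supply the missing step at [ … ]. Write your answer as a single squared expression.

(5m - 4q)^2

The leading and trailing coefficients are 5^2 and 4^2, and 40 = 2·5·4, so the trinomial is (5m - 4q)^2.
Hence 25m^2 - 40mq + 16q^2 ≥ 0.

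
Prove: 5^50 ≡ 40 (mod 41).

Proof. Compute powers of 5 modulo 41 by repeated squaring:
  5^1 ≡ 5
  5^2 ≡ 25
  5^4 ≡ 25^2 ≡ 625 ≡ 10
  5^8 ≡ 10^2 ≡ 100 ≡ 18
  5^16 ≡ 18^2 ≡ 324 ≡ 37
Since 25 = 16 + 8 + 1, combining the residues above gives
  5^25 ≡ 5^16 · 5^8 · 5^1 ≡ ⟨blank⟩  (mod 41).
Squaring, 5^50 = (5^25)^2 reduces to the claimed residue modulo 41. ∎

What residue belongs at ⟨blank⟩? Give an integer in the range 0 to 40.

9

5^16 · 5^8 · 5^1 ≡ 37 · 18 · 5 = 3330.
3330 mod 41 = 9, so 5^25 ≡ 9 (mod 41).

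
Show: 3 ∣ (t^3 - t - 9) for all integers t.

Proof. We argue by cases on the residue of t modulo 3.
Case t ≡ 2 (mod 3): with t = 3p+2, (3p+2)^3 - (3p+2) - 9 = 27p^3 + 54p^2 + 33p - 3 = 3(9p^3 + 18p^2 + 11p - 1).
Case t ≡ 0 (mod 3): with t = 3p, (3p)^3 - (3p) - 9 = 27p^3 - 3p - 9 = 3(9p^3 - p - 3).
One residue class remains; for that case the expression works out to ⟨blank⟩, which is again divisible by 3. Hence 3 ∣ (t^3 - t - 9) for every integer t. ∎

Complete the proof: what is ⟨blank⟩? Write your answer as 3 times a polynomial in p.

The residues treated are {2, 0}, so the missing case is t ≡ 1 (mod 3); write t = 3p+1.
Then (3p+1)^3 - (3p+1) - 9 = 27p^3 + 27p^2 + 6p - 9 = 3(9p^3 + 9p^2 + 2p - 3).

3(9p^3 + 9p^2 + 2p - 3)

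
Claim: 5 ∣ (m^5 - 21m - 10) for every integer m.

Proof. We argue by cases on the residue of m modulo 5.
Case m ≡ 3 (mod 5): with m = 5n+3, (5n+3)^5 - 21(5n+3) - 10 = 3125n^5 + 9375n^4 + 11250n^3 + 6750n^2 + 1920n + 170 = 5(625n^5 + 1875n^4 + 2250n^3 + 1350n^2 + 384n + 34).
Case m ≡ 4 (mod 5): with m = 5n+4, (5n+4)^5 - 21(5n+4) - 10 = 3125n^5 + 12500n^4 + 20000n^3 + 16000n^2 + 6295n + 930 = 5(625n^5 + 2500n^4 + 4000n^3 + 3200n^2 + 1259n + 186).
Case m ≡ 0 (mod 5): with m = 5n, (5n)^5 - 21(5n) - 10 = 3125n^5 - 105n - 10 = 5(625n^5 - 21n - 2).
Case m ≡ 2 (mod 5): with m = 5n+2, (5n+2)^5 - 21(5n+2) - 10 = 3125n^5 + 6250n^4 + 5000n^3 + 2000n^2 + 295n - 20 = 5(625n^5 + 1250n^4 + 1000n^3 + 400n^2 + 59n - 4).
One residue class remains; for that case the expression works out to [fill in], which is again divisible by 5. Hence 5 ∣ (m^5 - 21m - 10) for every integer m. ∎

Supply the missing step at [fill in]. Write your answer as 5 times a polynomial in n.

Only m ≡ 1 (mod 5) is unaccounted for. Put m = 5n+1:
(5n+1)^5 - 21(5n+1) - 10 expands to 3125n^5 + 3125n^4 + 1250n^3 + 250n^2 - 80n - 30,
and factoring out 5 leaves 5(625n^5 + 625n^4 + 250n^3 + 50n^2 - 16n - 6).

5(625n^5 + 625n^4 + 250n^3 + 50n^2 - 16n - 6)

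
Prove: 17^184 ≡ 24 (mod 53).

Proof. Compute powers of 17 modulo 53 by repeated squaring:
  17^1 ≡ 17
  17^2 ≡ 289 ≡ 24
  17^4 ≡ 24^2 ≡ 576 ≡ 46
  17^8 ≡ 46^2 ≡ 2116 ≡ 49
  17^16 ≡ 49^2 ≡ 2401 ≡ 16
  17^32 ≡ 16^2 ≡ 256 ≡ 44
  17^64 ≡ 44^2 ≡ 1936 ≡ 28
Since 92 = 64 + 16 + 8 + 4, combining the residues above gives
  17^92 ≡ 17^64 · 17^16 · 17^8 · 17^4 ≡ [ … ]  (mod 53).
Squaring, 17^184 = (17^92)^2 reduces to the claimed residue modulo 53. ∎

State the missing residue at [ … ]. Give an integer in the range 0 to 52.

36

Multiply the listed residues: 28 · 16 · 49 · 46 = 448 → 21952 → 1009792.
Reducing modulo 53: 1009792 = 19052·53 + 36, so 17^92 ≡ 36.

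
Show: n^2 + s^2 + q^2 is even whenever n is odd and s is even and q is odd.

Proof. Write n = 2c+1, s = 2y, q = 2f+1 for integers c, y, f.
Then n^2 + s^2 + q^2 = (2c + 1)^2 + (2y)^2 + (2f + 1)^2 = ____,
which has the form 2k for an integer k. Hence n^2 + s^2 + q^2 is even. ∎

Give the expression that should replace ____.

(2c + 1)^2 + (2y)^2 + (2f + 1)^2 = 4c^2 + 4c + 4f^2 + 4f + 4y^2 + 2
= 2(2c^2 + 2c + 2f^2 + 2f + 2y^2 + 1).
Since 2c^2 + 2c + 2f^2 + 2f + 2y^2 + 1 is an integer, the sum of squares is of the form 2k for an integer k.

2(2c^2 + 2c + 2f^2 + 2f + 2y^2 + 1)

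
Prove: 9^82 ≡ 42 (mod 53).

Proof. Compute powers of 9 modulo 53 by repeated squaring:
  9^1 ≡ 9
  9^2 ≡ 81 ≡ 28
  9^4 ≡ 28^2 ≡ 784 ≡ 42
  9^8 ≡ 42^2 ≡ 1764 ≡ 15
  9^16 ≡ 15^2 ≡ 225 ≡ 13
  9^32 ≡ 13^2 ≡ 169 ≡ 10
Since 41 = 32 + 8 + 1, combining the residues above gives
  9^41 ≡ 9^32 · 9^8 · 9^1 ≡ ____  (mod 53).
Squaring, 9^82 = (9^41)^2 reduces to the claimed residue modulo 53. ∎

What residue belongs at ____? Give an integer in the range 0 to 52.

Multiply the listed residues: 10 · 15 · 9 = 150 → 1350.
Reducing modulo 53: 1350 = 25·53 + 25, so 9^41 ≡ 25.

25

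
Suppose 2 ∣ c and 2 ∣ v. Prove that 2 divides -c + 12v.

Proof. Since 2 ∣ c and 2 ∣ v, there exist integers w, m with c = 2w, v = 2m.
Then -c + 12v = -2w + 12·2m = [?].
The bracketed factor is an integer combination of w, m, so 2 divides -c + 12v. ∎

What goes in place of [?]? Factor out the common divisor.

2(12m - w)

Pull the common 2 out of every term: -2w + 12·2m = 2(12m - w).
12m - w is an integer, which exhibits the divisibility.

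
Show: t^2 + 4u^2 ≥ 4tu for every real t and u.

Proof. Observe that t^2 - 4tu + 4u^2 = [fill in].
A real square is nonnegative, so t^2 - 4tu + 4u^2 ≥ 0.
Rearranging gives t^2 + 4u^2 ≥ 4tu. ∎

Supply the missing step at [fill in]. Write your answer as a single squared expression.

(t - 2u)^2

t^2 - 4tu + 4u^2 is a perfect-square trinomial: the outer terms are (t)^2 and (2u)^2, and the cross term is -2·t·2u.
So t^2 - 4tu + 4u^2 = (t - 2u)^2 ≥ 0.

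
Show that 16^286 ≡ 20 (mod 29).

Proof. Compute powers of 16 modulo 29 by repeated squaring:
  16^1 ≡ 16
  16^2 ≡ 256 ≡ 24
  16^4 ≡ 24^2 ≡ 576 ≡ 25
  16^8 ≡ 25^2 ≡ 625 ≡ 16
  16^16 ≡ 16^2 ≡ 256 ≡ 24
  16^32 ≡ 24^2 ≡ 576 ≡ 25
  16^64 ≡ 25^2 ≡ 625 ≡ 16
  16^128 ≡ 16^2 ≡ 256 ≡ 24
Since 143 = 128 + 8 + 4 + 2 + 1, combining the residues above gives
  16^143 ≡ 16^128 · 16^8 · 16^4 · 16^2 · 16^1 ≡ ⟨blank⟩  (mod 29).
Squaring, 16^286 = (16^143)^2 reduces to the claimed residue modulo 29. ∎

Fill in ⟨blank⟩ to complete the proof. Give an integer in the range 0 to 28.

7

16^128 · 16^8 · 16^4 · 16^2 · 16^1 ≡ 24 · 16 · 25 · 24 · 16 = 3686400.
3686400 mod 29 = 7, so 16^143 ≡ 7 (mod 29).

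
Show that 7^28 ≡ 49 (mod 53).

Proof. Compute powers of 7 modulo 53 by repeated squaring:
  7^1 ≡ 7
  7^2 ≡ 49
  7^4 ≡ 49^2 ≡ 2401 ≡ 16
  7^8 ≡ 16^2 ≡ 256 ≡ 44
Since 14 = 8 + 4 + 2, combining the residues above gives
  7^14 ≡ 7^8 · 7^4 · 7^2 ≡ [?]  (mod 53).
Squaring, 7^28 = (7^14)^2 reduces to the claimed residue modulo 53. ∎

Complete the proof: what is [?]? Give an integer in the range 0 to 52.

46

7^8 · 7^4 · 7^2 ≡ 44 · 16 · 49 = 34496.
34496 mod 53 = 46, so 7^14 ≡ 46 (mod 53).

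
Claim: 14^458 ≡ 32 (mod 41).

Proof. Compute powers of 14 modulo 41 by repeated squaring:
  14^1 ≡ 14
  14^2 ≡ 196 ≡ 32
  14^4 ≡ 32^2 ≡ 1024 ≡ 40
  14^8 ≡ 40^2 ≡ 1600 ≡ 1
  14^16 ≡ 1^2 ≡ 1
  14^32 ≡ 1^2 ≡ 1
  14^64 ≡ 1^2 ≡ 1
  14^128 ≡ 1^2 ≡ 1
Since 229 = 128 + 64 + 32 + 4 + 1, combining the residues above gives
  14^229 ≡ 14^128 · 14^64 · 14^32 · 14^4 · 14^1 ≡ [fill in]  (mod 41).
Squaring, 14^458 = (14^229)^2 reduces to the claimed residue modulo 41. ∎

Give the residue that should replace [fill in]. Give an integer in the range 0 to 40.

Multiply the listed residues: 1 · 1 · 1 · 40 · 14 = 1 → 1 → 40 → 560.
Reducing modulo 41: 560 = 13·41 + 27, so 14^229 ≡ 27.

27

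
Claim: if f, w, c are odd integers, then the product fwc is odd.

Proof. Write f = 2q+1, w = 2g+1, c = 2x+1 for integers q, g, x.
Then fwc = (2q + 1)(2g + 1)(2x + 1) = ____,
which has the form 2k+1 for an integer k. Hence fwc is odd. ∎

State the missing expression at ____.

(2q + 1)(2g + 1)(2x + 1) = 8gqx + 4gq + 4gx + 2g + 4qx + 2q + 2x + 1
= 2(4gqx + 2gq + 2gx + g + 2qx + q + x) + 1.
Since 4gqx + 2gq + 2gx + g + 2qx + q + x is an integer, the product is of the form 2k+1 for an integer k.

2(4gqx + 2gq + 2gx + g + 2qx + q + x) + 1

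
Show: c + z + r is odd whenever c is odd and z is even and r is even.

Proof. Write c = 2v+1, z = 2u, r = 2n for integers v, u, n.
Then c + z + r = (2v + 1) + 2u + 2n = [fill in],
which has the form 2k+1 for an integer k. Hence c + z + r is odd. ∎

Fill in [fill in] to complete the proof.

2(n + u + v) + 1

(2v + 1) + 2u + 2n = 2n + 2u + 2v + 1
= 2(n + u + v) + 1.
Since n + u + v is an integer, the sum is of the form 2k+1 for an integer k.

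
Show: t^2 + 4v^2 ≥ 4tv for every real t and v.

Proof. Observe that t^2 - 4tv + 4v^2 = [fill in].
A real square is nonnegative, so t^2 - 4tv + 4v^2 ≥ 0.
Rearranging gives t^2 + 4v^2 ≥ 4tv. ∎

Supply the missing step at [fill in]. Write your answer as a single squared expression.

(t - 2v)^2

The leading and trailing coefficients are 1^2 and 2^2, and 4 = 2·1·2, so the trinomial is (t - 2v)^2.
Hence t^2 - 4tv + 4v^2 ≥ 0.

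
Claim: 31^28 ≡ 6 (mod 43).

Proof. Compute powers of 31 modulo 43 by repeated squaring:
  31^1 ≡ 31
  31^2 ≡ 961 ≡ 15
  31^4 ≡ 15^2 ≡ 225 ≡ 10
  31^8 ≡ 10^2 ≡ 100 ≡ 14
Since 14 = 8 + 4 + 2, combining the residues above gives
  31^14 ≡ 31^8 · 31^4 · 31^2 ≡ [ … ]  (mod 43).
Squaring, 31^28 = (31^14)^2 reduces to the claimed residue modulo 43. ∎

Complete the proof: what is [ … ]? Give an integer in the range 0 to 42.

36

31^8 · 31^4 · 31^2 ≡ 14 · 10 · 15 = 2100.
2100 mod 43 = 36, so 31^14 ≡ 36 (mod 43).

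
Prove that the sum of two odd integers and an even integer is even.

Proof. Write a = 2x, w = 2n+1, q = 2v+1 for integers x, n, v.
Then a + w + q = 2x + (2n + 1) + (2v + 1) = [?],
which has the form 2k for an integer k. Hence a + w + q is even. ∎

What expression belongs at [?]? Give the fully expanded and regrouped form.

Expanding: 2x + (2n + 1) + (2v + 1) = 2n + 2v + 2x + 2.
Every term is even; pulling out the factor of 2 gives 2(n + v + x + 1).

2(n + v + x + 1)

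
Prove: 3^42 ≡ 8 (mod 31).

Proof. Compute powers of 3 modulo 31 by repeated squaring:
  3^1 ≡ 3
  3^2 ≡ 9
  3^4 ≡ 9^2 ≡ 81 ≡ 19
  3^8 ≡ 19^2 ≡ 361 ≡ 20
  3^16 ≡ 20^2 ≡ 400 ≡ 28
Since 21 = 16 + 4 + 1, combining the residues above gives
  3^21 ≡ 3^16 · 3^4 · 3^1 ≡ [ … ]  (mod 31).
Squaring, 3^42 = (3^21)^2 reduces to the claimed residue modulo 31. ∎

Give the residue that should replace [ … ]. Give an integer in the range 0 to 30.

15

3^16 · 3^4 · 3^1 ≡ 28 · 19 · 3 = 1596.
1596 mod 31 = 15, so 3^21 ≡ 15 (mod 31).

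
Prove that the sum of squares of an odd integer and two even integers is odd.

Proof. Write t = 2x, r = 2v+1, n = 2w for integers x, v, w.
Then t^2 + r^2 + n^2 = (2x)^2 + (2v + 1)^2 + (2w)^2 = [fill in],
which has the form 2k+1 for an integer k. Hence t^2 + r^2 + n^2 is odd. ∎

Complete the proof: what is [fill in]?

2(2v^2 + 2v + 2w^2 + 2x^2) + 1

Expanding: (2x)^2 + (2v + 1)^2 + (2w)^2 = 4v^2 + 4v + 4w^2 + 4x^2 + 1.
Every term except the constant is even, so this is 2(2v^2 + 2v + 2w^2 + 2x^2) + 1,
and 2v^2 + 2v + 2w^2 + 2x^2 ∈ ℤ gives the required form.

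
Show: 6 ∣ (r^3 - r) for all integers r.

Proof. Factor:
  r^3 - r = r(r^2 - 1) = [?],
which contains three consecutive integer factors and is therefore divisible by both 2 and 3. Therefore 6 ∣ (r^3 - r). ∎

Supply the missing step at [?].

(r - 1)r(r + 1)

r(r^2 - 1) = r(r - 1)(r + 1) = (r - 1)r(r + 1).
These three factors are consecutive integers, so their product is divisible by 6.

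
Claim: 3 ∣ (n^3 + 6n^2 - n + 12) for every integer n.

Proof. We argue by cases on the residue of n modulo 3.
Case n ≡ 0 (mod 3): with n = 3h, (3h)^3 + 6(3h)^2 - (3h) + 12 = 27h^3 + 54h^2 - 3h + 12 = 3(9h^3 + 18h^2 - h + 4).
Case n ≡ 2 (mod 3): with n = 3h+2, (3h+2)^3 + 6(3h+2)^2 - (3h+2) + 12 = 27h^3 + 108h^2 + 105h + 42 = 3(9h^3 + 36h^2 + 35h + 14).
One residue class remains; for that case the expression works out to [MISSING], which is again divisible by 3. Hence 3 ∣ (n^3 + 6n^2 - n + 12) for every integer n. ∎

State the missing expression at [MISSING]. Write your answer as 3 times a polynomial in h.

Only n ≡ 1 (mod 3) is unaccounted for. Put n = 3h+1:
(3h+1)^3 + 6(3h+1)^2 - (3h+1) + 12 expands to 27h^3 + 81h^2 + 42h + 18,
and factoring out 3 leaves 3(9h^3 + 27h^2 + 14h + 6).

3(9h^3 + 27h^2 + 14h + 6)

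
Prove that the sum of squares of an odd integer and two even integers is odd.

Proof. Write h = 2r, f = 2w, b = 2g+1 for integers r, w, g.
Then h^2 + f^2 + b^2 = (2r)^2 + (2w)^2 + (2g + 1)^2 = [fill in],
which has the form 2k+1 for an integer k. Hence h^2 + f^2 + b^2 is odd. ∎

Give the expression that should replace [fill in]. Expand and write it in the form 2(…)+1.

2(2g^2 + 2g + 2r^2 + 2w^2) + 1

(2r)^2 + (2w)^2 + (2g + 1)^2 = 4g^2 + 4g + 4r^2 + 4w^2 + 1
= 2(2g^2 + 2g + 2r^2 + 2w^2) + 1.
Since 2g^2 + 2g + 2r^2 + 2w^2 is an integer, the sum of squares is of the form 2k+1 for an integer k.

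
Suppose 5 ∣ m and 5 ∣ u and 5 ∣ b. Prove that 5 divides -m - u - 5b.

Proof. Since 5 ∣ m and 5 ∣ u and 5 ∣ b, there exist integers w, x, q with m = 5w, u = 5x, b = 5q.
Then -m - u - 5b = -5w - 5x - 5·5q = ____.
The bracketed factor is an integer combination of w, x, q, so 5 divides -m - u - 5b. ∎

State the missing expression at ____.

Each term has a factor of 5: -5w - 5x - 5·5q = 5·(-5q - w - x).
Since -5q - w - x is an integer, 5 ∣ (-m - u - 5b).

5(-5q - w - x)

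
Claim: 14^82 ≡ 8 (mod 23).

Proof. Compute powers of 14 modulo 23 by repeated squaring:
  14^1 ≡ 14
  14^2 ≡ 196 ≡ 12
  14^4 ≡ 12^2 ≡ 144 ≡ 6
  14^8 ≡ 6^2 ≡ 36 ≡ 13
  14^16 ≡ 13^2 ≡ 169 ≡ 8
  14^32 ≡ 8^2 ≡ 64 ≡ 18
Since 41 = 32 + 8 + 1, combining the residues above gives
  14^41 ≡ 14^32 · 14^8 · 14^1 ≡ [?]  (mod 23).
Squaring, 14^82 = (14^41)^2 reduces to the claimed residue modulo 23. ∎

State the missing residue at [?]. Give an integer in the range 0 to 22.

10

14^32 · 14^8 · 14^1 ≡ 18 · 13 · 14 = 3276.
3276 mod 23 = 10, so 14^41 ≡ 10 (mod 23).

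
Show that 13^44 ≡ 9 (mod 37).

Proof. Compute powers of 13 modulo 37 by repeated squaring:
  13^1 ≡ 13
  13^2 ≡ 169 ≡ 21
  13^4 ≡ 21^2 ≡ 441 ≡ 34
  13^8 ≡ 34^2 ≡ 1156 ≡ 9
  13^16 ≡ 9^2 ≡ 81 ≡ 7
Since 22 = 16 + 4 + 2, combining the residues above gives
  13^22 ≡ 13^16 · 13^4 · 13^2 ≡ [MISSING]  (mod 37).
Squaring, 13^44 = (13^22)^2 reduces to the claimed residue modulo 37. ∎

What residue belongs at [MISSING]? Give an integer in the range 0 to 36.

3

Multiply the listed residues: 7 · 34 · 21 = 238 → 4998.
Reducing modulo 37: 4998 = 135·37 + 3, so 13^22 ≡ 3.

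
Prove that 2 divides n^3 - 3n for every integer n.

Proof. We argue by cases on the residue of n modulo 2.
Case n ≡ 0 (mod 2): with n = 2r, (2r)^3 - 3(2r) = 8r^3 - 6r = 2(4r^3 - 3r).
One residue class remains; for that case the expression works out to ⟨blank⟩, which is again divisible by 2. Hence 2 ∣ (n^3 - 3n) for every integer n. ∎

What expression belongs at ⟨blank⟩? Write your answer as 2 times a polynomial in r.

2(4r^3 + 6r^2 - 1)

Only n ≡ 1 (mod 2) is unaccounted for. Put n = 2r+1:
(2r+1)^3 - 3(2r+1) expands to 8r^3 + 12r^2 - 2,
and factoring out 2 leaves 2(4r^3 + 6r^2 - 1).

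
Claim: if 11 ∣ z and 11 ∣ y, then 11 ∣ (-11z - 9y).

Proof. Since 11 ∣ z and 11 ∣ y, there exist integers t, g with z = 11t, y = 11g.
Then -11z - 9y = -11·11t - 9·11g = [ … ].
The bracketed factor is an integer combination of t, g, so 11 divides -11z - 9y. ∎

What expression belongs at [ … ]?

11(-9g - 11t)

Each term has a factor of 11: -11·11t - 9·11g = 11·(-9g - 11t).
Since -9g - 11t is an integer, 11 ∣ (-11z - 9y).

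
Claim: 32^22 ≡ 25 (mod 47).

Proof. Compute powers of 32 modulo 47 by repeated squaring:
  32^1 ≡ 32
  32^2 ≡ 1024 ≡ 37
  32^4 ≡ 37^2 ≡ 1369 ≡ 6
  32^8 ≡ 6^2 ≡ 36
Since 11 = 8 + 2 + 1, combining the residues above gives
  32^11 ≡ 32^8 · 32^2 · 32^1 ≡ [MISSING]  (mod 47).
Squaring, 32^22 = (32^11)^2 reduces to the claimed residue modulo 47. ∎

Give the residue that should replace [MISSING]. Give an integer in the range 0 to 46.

42

Multiply the listed residues: 36 · 37 · 32 = 1332 → 42624.
Reducing modulo 47: 42624 = 906·47 + 42, so 32^11 ≡ 42.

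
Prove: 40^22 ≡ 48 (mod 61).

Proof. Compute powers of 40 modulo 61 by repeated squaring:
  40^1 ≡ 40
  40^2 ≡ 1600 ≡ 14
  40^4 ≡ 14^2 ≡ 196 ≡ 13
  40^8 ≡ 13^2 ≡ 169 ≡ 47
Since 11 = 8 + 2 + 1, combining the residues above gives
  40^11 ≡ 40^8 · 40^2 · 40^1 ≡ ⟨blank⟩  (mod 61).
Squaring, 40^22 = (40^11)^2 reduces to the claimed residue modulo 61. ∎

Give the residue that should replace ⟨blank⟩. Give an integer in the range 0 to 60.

Multiply the listed residues: 47 · 14 · 40 = 658 → 26320.
Reducing modulo 61: 26320 = 431·61 + 29, so 40^11 ≡ 29.

29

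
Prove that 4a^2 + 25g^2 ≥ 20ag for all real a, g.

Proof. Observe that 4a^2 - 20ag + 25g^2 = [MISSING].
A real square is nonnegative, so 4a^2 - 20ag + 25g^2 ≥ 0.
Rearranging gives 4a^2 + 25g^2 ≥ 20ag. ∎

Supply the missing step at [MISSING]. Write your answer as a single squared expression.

4a^2 - 20ag + 25g^2 is a perfect-square trinomial: the outer terms are (2a)^2 and (5g)^2, and the cross term is -2·2a·5g.
So 4a^2 - 20ag + 25g^2 = (2a - 5g)^2 ≥ 0.

(2a - 5g)^2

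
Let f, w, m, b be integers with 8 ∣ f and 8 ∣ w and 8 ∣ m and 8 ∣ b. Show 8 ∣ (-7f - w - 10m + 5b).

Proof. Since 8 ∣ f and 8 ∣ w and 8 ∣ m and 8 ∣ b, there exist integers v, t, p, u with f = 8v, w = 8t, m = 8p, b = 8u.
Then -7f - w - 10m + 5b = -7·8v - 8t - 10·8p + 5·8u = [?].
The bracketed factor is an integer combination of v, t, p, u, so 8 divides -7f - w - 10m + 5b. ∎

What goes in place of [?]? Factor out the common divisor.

8(-10p - t + 5u - 7v)

Each term has a factor of 8: -7·8v - 8t - 10·8p + 5·8u = 8·(-10p - t + 5u - 7v).
Since -10p - t + 5u - 7v is an integer, 8 ∣ (-7f - w - 10m + 5b).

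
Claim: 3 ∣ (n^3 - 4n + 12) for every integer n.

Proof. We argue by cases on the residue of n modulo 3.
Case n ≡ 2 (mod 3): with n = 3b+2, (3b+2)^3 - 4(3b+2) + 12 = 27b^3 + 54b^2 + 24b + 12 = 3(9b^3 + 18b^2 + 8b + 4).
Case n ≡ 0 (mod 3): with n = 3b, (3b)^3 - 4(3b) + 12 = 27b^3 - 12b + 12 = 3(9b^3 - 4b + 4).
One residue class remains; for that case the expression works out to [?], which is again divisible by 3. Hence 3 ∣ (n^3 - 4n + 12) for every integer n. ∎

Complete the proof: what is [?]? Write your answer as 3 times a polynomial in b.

Only n ≡ 1 (mod 3) is unaccounted for. Put n = 3b+1:
(3b+1)^3 - 4(3b+1) + 12 expands to 27b^3 + 27b^2 - 3b + 9,
and factoring out 3 leaves 3(9b^3 + 9b^2 - b + 3).

3(9b^3 + 9b^2 - b + 3)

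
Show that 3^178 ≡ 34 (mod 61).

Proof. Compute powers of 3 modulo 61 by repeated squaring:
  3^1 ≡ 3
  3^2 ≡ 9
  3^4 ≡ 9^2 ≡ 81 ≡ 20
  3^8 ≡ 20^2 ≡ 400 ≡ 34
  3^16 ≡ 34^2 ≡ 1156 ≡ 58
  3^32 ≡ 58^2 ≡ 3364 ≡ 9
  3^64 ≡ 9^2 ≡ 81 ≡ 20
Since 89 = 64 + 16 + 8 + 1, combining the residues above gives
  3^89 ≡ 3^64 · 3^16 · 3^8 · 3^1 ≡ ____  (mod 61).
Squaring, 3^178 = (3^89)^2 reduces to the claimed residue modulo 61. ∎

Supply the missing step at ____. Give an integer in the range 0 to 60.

41

Multiply the listed residues: 20 · 58 · 34 · 3 = 1160 → 39440 → 118320.
Reducing modulo 61: 118320 = 1939·61 + 41, so 3^89 ≡ 41.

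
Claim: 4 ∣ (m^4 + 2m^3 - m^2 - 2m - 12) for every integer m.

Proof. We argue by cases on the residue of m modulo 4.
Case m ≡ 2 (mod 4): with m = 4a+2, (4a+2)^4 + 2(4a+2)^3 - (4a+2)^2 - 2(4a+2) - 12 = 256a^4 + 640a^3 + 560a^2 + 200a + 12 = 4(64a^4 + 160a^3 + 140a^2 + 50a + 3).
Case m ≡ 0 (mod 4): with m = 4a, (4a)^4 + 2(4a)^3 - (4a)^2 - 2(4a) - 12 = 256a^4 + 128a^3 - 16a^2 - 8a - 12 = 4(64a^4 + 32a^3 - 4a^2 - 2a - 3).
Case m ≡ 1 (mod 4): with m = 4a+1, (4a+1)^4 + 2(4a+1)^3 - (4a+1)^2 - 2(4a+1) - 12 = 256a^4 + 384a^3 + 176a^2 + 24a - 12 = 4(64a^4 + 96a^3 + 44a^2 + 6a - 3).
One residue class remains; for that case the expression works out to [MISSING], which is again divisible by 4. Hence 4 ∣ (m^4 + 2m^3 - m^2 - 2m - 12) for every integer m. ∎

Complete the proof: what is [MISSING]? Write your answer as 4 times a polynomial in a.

4(64a^4 + 224a^3 + 284a^2 + 154a + 27)

The residues treated are {2, 0, 1}, so the missing case is m ≡ 3 (mod 4); write m = 4a+3.
Then (4a+3)^4 + 2(4a+3)^3 - (4a+3)^2 - 2(4a+3) - 12 = 256a^4 + 896a^3 + 1136a^2 + 616a + 108 = 4(64a^4 + 224a^3 + 284a^2 + 154a + 27).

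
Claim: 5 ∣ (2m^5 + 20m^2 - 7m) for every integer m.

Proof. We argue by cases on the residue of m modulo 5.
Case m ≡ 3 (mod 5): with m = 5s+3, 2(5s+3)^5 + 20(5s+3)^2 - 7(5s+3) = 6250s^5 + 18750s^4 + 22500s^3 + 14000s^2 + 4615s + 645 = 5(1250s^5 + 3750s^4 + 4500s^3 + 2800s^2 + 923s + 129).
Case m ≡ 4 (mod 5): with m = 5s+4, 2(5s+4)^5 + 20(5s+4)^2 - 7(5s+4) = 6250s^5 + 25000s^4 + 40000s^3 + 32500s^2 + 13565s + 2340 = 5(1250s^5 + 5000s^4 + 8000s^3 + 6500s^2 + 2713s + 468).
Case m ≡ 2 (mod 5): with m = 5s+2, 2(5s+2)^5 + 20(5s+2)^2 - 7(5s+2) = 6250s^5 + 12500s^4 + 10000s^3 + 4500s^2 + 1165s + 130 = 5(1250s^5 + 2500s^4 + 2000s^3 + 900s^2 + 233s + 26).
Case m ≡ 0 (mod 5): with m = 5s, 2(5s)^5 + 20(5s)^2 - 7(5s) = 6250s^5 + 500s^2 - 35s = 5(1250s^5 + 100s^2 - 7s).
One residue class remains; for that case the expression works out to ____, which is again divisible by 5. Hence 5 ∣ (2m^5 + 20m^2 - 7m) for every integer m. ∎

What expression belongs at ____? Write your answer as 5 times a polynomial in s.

5(1250s^5 + 1250s^4 + 500s^3 + 200s^2 + 43s + 3)

The residues treated are {3, 4, 2, 0}, so the missing case is m ≡ 1 (mod 5); write m = 5s+1.
Then 2(5s+1)^5 + 20(5s+1)^2 - 7(5s+1) = 6250s^5 + 6250s^4 + 2500s^3 + 1000s^2 + 215s + 15 = 5(1250s^5 + 1250s^4 + 500s^3 + 200s^2 + 43s + 3).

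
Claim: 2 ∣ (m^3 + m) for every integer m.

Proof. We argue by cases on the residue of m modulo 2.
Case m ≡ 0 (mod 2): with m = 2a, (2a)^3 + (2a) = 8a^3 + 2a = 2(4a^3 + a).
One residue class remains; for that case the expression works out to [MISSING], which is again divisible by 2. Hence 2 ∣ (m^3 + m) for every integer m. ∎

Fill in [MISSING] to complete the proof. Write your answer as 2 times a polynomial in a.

Only m ≡ 1 (mod 2) is unaccounted for. Put m = 2a+1:
(2a+1)^3 + (2a+1) expands to 8a^3 + 12a^2 + 8a + 2,
and factoring out 2 leaves 2(4a^3 + 6a^2 + 4a + 1).

2(4a^3 + 6a^2 + 4a + 1)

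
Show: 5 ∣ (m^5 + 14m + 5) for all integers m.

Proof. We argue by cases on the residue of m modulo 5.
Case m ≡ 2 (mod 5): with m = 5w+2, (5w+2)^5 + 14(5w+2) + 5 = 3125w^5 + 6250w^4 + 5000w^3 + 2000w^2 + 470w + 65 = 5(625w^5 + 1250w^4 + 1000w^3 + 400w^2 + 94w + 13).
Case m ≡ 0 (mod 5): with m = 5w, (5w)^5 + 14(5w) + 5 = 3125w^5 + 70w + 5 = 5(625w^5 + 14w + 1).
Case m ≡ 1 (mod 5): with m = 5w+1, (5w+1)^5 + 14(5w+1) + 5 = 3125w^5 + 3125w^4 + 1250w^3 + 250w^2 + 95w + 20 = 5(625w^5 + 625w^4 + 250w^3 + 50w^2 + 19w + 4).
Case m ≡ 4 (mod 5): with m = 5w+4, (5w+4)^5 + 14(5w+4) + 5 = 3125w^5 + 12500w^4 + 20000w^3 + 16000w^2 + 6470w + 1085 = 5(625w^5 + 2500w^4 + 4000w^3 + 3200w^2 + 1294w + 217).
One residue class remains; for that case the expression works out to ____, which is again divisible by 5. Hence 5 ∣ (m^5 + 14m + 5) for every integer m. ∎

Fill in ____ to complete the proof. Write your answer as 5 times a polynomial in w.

Only m ≡ 3 (mod 5) is unaccounted for. Put m = 5w+3:
(5w+3)^5 + 14(5w+3) + 5 expands to 3125w^5 + 9375w^4 + 11250w^3 + 6750w^2 + 2095w + 290,
and factoring out 5 leaves 5(625w^5 + 1875w^4 + 2250w^3 + 1350w^2 + 419w + 58).

5(625w^5 + 1875w^4 + 2250w^3 + 1350w^2 + 419w + 58)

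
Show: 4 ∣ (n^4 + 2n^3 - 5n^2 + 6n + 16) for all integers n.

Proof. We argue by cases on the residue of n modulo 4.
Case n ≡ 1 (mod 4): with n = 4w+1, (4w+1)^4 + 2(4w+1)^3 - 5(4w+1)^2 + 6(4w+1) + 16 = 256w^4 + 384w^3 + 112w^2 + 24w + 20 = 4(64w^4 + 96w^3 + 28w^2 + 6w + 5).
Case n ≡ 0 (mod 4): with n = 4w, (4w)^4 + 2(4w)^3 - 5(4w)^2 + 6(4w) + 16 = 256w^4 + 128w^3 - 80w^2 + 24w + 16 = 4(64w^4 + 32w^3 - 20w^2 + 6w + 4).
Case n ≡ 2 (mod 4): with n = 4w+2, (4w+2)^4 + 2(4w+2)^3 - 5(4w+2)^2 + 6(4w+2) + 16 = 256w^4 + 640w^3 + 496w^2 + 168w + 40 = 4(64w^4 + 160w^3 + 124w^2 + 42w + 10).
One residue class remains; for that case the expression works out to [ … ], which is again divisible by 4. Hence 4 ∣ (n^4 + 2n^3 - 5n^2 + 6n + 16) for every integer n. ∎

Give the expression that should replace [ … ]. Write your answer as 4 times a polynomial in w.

4(64w^4 + 224w^3 + 268w^2 + 138w + 31)

Only n ≡ 3 (mod 4) is unaccounted for. Put n = 4w+3:
(4w+3)^4 + 2(4w+3)^3 - 5(4w+3)^2 + 6(4w+3) + 16 expands to 256w^4 + 896w^3 + 1072w^2 + 552w + 124,
and factoring out 4 leaves 4(64w^4 + 224w^3 + 268w^2 + 138w + 31).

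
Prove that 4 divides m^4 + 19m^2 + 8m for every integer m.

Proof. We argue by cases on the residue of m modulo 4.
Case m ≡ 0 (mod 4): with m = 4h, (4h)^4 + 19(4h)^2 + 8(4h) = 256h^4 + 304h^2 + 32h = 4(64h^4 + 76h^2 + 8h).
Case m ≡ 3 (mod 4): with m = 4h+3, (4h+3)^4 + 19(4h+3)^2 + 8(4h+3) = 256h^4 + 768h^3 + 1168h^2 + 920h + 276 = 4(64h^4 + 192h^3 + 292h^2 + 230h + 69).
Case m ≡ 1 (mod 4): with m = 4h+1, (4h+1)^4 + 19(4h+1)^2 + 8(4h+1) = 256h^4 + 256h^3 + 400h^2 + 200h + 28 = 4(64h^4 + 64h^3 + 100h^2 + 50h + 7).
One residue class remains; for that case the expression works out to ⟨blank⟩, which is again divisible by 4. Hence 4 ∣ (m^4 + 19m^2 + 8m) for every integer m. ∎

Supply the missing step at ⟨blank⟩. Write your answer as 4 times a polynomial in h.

The residues treated are {0, 3, 1}, so the missing case is m ≡ 2 (mod 4); write m = 4h+2.
Then (4h+2)^4 + 19(4h+2)^2 + 8(4h+2) = 256h^4 + 512h^3 + 688h^2 + 464h + 108 = 4(64h^4 + 128h^3 + 172h^2 + 116h + 27).

4(64h^4 + 128h^3 + 172h^2 + 116h + 27)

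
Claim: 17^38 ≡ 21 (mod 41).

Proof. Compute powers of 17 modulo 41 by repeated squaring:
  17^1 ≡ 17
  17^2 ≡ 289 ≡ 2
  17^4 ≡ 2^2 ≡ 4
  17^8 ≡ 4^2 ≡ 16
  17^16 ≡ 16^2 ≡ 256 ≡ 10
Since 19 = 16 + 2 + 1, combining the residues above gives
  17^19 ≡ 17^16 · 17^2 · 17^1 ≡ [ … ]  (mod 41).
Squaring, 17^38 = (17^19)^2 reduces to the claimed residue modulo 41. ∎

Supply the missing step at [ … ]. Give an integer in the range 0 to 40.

12

17^16 · 17^2 · 17^1 ≡ 10 · 2 · 17 = 340.
340 mod 41 = 12, so 17^19 ≡ 12 (mod 41).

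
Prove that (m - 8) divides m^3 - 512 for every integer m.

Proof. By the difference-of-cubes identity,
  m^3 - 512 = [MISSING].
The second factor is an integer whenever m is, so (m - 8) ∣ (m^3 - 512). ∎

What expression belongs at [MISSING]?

a^3 - b^3 = (a - b)(a^2 + ab + b^2). With a = m, b = 8:
m^3 - 512 = (m - 8)(m^2 + 8m + 64).

(m - 8)(m^2 + 8m + 64)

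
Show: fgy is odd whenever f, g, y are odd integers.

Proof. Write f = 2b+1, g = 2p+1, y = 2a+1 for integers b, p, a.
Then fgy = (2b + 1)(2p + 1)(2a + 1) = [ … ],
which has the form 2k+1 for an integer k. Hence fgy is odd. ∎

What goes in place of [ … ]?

Expanding: (2b + 1)(2p + 1)(2a + 1) = 8abp + 4ab + 4ap + 2a + 4bp + 2b + 2p + 1.
Every term except the constant is even, so this is 2(4abp + 2ab + 2ap + a + 2bp + b + p) + 1,
and 4abp + 2ab + 2ap + a + 2bp + b + p ∈ ℤ gives the required form.

2(4abp + 2ab + 2ap + a + 2bp + b + p) + 1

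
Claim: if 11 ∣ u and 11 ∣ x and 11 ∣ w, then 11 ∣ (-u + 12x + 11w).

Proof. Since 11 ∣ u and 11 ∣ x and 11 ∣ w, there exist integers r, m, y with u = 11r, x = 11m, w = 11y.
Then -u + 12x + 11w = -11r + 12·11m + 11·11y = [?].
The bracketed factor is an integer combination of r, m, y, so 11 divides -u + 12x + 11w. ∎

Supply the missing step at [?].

11(12m - r + 11y)

Pull the common 11 out of every term: -11r + 12·11m + 11·11y = 11(12m - r + 11y).
12m - r + 11y is an integer, which exhibits the divisibility.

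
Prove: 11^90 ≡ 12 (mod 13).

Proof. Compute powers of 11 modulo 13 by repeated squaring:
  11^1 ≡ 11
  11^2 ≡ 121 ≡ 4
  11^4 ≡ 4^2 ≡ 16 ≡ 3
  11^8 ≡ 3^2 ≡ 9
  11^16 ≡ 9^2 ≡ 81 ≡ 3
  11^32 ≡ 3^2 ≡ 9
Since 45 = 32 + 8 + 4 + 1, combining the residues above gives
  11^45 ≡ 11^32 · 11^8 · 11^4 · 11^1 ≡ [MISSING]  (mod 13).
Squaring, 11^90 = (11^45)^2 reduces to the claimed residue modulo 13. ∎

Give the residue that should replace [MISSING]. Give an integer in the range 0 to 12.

8

11^32 · 11^8 · 11^4 · 11^1 ≡ 9 · 9 · 3 · 11 = 2673.
2673 mod 13 = 8, so 11^45 ≡ 8 (mod 13).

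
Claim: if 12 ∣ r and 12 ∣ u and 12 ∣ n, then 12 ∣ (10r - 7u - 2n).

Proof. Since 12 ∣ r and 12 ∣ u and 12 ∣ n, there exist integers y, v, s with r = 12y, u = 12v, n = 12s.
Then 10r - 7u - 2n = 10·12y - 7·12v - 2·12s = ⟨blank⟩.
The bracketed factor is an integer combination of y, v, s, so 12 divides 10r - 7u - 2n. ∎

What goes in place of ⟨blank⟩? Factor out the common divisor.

Pull the common 12 out of every term: 10·12y - 7·12v - 2·12s = 12(-2s - 7v + 10y).
-2s - 7v + 10y is an integer, which exhibits the divisibility.

12(-2s - 7v + 10y)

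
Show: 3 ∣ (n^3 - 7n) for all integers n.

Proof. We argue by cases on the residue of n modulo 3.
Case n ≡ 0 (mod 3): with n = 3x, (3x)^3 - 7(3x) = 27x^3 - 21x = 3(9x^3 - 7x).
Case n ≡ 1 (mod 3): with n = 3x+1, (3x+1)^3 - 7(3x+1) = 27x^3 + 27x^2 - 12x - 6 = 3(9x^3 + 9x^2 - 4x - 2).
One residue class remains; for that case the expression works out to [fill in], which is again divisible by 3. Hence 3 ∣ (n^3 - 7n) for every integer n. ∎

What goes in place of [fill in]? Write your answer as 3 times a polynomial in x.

Only n ≡ 2 (mod 3) is unaccounted for. Put n = 3x+2:
(3x+2)^3 - 7(3x+2) expands to 27x^3 + 54x^2 + 15x - 6,
and factoring out 3 leaves 3(9x^3 + 18x^2 + 5x - 2).

3(9x^3 + 18x^2 + 5x - 2)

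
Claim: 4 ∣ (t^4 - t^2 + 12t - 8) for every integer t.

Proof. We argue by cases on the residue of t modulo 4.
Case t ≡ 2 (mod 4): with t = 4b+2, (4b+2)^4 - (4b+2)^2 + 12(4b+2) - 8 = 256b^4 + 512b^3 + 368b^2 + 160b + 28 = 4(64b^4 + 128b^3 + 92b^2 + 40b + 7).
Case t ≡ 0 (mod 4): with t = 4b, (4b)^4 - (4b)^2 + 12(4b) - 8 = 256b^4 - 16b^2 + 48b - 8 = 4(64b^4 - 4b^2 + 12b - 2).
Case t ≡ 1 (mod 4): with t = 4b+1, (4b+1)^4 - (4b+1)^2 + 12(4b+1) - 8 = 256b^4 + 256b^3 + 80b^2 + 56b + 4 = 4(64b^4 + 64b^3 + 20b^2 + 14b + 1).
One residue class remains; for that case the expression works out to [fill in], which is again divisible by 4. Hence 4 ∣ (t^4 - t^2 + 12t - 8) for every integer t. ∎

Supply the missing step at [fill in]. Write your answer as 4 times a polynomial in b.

4(64b^4 + 192b^3 + 212b^2 + 114b + 25)

The residues treated are {2, 0, 1}, so the missing case is t ≡ 3 (mod 4); write t = 4b+3.
Then (4b+3)^4 - (4b+3)^2 + 12(4b+3) - 8 = 256b^4 + 768b^3 + 848b^2 + 456b + 100 = 4(64b^4 + 192b^3 + 212b^2 + 114b + 25).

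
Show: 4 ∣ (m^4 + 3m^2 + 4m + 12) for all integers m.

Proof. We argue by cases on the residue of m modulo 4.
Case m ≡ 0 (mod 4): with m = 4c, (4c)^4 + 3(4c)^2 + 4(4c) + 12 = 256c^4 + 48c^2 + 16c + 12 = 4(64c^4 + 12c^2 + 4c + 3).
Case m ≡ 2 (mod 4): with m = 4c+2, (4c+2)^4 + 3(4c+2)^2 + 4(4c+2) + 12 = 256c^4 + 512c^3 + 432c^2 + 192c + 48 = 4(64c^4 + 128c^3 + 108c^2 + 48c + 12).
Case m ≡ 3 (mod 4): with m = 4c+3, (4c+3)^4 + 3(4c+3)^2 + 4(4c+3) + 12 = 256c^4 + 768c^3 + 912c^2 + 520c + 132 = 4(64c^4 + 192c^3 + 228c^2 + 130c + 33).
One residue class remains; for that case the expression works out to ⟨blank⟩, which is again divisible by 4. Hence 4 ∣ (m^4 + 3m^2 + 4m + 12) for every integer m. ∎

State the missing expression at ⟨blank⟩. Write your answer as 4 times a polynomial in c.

Only m ≡ 1 (mod 4) is unaccounted for. Put m = 4c+1:
(4c+1)^4 + 3(4c+1)^2 + 4(4c+1) + 12 expands to 256c^4 + 256c^3 + 144c^2 + 56c + 20,
and factoring out 4 leaves 4(64c^4 + 64c^3 + 36c^2 + 14c + 5).

4(64c^4 + 64c^3 + 36c^2 + 14c + 5)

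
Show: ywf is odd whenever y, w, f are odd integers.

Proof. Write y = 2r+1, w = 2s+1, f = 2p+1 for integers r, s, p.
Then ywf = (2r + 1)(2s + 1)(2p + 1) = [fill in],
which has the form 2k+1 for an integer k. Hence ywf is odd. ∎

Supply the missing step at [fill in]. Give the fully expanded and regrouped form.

Expanding: (2r + 1)(2s + 1)(2p + 1) = 8prs + 4pr + 4ps + 2p + 4rs + 2r + 2s + 1.
Every term except the constant is even, so this is 2(4prs + 2pr + 2ps + p + 2rs + r + s) + 1,
and 4prs + 2pr + 2ps + p + 2rs + r + s ∈ ℤ gives the required form.

2(4prs + 2pr + 2ps + p + 2rs + r + s) + 1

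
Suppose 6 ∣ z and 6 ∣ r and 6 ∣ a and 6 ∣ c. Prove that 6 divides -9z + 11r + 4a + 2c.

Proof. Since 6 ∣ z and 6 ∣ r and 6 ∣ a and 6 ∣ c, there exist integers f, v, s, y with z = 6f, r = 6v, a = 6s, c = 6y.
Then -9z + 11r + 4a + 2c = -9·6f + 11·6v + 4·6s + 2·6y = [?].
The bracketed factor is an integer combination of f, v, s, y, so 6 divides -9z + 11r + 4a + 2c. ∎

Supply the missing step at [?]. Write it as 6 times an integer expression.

6(-9f + 4s + 11v + 2y)

Each term has a factor of 6: -9·6f + 11·6v + 4·6s + 2·6y = 6·(-9f + 4s + 11v + 2y).
Since -9f + 4s + 11v + 2y is an integer, 6 ∣ (-9z + 11r + 4a + 2c).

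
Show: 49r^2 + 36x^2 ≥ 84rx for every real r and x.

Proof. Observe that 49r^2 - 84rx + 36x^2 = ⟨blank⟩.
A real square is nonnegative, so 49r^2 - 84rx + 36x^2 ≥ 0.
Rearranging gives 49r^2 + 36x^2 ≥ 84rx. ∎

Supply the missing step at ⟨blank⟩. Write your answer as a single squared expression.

The leading and trailing coefficients are 7^2 and 6^2, and 84 = 2·7·6, so the trinomial is (7r - 6x)^2.
Hence 49r^2 - 84rx + 36x^2 ≥ 0.

(7r - 6x)^2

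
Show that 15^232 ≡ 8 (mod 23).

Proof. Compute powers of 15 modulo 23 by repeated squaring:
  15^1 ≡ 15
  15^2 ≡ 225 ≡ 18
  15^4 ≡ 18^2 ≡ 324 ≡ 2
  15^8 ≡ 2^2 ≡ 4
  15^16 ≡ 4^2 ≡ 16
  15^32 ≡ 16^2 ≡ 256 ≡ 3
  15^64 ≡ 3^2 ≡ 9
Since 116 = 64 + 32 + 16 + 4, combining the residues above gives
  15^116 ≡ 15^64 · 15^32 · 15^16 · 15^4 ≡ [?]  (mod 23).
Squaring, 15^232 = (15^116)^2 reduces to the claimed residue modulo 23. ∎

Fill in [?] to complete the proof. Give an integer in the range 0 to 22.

Multiply the listed residues: 9 · 3 · 16 · 2 = 27 → 432 → 864.
Reducing modulo 23: 864 = 37·23 + 13, so 15^116 ≡ 13.

13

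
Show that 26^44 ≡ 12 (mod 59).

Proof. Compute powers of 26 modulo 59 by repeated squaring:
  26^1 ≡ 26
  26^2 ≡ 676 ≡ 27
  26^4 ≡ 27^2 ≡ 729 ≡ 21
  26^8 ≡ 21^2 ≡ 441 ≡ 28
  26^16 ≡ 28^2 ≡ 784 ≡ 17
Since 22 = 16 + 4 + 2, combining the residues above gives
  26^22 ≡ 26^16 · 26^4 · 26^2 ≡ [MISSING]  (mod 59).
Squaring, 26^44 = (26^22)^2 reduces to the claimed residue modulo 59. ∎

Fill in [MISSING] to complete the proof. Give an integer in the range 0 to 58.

22

26^16 · 26^4 · 26^2 ≡ 17 · 21 · 27 = 9639.
9639 mod 59 = 22, so 26^22 ≡ 22 (mod 59).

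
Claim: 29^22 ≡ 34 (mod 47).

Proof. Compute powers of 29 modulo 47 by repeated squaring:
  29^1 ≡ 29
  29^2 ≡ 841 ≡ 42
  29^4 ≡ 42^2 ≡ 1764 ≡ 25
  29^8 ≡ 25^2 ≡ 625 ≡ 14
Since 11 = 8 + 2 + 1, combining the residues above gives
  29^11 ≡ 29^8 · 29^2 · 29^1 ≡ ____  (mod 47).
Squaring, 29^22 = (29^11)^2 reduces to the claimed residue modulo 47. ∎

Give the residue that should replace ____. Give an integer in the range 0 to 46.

38

29^8 · 29^2 · 29^1 ≡ 14 · 42 · 29 = 17052.
17052 mod 47 = 38, so 29^11 ≡ 38 (mod 47).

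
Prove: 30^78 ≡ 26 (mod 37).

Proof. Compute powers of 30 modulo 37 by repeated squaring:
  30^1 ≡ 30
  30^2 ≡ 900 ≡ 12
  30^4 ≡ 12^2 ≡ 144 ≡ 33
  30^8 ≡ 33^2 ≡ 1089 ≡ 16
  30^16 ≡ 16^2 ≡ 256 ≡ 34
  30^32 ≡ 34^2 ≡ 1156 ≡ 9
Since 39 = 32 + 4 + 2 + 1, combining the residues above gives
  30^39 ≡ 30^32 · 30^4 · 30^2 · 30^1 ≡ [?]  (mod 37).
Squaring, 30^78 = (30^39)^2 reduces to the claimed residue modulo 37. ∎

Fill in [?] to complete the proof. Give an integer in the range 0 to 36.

27

30^32 · 30^4 · 30^2 · 30^1 ≡ 9 · 33 · 12 · 30 = 106920.
106920 mod 37 = 27, so 30^39 ≡ 27 (mod 37).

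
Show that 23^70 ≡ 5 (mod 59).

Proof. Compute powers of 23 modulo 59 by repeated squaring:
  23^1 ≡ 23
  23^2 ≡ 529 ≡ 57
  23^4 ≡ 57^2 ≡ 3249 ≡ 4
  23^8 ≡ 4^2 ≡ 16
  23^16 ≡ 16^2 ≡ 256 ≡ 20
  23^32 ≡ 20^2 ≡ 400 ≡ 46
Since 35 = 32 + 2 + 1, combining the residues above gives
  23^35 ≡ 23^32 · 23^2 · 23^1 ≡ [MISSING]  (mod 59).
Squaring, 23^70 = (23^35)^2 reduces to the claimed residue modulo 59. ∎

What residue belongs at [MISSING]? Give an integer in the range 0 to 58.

Multiply the listed residues: 46 · 57 · 23 = 2622 → 60306.
Reducing modulo 59: 60306 = 1022·59 + 8, so 23^35 ≡ 8.

8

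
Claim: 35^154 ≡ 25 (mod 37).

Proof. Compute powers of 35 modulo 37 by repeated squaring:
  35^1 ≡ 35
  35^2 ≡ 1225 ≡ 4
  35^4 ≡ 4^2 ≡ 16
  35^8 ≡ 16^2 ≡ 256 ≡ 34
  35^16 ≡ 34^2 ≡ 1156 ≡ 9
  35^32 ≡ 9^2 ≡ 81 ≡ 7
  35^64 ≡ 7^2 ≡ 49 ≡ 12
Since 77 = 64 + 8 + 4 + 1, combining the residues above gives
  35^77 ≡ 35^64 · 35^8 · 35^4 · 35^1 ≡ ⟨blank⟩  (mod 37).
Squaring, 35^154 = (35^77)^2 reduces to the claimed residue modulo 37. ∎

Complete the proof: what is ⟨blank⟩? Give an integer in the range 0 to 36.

5

35^64 · 35^8 · 35^4 · 35^1 ≡ 12 · 34 · 16 · 35 = 228480.
228480 mod 37 = 5, so 35^77 ≡ 5 (mod 37).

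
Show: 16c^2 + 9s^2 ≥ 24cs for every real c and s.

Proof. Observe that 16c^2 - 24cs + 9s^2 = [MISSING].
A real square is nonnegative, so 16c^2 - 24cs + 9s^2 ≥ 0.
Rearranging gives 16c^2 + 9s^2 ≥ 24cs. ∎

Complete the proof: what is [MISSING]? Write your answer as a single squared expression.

The leading and trailing coefficients are 4^2 and 3^2, and 24 = 2·4·3, so the trinomial is (4c - 3s)^2.
Hence 16c^2 - 24cs + 9s^2 ≥ 0.

(4c - 3s)^2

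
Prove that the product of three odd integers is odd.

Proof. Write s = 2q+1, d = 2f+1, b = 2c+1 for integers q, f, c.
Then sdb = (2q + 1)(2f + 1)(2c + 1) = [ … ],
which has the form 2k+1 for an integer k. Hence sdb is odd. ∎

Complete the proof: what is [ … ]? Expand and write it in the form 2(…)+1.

2(4cfq + 2cf + 2cq + c + 2fq + f + q) + 1

(2q + 1)(2f + 1)(2c + 1) = 8cfq + 4cf + 4cq + 2c + 4fq + 2f + 2q + 1
= 2(4cfq + 2cf + 2cq + c + 2fq + f + q) + 1.
Since 4cfq + 2cf + 2cq + c + 2fq + f + q is an integer, the product is of the form 2k+1 for an integer k.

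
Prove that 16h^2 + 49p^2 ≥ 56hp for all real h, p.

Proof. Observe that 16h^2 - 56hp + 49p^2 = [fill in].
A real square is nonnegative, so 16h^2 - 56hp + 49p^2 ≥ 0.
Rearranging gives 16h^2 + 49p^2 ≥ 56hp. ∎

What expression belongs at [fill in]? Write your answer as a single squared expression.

(4h - 7p)^2

The leading and trailing coefficients are 4^2 and 7^2, and 56 = 2·4·7, so the trinomial is (4h - 7p)^2.
Hence 16h^2 - 56hp + 49p^2 ≥ 0.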